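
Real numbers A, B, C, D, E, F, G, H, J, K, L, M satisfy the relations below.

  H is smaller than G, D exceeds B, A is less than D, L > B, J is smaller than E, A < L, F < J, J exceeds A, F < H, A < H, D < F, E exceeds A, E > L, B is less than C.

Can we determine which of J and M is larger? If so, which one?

Following every chain through M: nothing is chained to M.
J is not reached, and no chain runs the other way from J to M.
So the given relations leave the order of M and J undetermined.

undetermined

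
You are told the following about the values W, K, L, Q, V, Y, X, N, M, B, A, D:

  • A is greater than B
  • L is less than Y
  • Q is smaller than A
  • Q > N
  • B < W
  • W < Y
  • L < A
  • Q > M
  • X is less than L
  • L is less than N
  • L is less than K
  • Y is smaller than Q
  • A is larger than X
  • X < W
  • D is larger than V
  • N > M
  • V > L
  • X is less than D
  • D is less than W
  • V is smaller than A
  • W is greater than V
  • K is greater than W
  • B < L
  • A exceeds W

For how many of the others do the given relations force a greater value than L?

8

The elements the relations force above L are V, D, W, K, Y, N, Q, A — no chain reaches any other.
That is 8.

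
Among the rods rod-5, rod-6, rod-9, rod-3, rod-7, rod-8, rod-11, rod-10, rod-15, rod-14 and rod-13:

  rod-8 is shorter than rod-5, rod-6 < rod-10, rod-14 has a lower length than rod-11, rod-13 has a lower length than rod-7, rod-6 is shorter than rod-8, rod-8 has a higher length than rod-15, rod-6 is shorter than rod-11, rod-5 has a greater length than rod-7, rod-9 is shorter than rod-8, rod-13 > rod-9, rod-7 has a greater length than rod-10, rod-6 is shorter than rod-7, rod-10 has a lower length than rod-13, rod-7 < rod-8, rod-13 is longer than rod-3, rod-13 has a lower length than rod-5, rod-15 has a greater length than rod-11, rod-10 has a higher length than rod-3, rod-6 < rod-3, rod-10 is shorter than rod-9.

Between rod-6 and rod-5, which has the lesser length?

rod-6

rod-6 < rod-3 and rod-3 < rod-10 give rod-6 < rod-10.
With rod-10 < rod-9: rod-6 < rod-3 < rod-10 < rod-9.
Then rod-9 < rod-13 extends the chain to rod-13.
With rod-13 < rod-7: rod-6 < rod-3 < rod-10 < rod-9 < rod-13 < rod-7.
Then rod-7 < rod-8 extends the chain to rod-8.
Then rod-8 < rod-5 extends the chain to rod-5.
So rod-6 < rod-5; rod-6 is the shorter of the two.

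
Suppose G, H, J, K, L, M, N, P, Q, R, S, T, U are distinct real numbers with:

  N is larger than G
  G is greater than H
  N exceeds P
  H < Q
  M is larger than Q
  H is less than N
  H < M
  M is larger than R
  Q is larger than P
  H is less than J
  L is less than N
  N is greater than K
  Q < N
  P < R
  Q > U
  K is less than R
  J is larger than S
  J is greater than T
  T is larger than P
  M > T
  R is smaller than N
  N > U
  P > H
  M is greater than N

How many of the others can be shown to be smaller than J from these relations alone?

4

From J the given relations immediately reach H, S, T.
From those, P — 4 in total.
Nothing else is reachable below J; 4 in all.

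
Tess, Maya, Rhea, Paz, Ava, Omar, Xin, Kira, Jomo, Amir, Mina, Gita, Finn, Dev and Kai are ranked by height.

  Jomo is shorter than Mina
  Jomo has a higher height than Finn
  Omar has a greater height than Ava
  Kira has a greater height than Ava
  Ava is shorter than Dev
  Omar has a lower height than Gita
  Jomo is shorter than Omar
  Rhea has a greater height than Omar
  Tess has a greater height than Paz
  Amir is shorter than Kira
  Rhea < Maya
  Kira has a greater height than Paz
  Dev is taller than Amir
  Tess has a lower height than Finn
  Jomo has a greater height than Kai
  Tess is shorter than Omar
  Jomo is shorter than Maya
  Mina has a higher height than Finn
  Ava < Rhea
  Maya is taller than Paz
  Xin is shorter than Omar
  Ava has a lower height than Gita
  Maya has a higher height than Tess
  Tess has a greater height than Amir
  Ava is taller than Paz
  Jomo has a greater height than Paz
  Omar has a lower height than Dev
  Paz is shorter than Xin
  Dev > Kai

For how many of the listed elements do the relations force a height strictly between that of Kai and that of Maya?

3

Chaining upward from Kai reaches: Jomo, Omar, Gita, Dev, Rhea, Mina.
Chaining downward from Maya reaches: Paz, Ava, Amir, Tess, Finn, Xin, Jomo, Omar, Rhea.
Strictly between Kai and Maya are those in both lists: Jomo, Omar, Rhea — 3 elements.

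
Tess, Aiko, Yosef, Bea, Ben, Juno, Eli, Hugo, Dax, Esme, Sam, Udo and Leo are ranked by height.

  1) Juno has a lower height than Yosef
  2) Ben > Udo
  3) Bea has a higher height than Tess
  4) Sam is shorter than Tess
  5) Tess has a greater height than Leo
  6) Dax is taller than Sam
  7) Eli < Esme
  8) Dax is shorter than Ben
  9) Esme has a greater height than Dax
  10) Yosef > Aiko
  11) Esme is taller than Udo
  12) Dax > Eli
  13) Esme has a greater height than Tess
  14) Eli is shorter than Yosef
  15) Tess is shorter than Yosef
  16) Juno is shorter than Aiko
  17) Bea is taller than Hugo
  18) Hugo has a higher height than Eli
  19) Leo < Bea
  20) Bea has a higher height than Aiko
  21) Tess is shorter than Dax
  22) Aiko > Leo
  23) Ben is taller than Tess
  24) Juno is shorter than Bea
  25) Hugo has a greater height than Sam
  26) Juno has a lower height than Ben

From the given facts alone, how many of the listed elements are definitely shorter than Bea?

Directly below Bea: Juno, Leo, Hugo, Aiko, Tess.
One step further: Eli, Sam (7 so far).
Nothing else is reachable below Bea; 7 in all.

7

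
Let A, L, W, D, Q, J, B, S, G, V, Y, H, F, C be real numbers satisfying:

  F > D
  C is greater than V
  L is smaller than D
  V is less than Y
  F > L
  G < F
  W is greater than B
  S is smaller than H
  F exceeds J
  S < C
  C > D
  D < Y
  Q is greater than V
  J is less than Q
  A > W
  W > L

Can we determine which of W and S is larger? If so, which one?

Following every chain through S: above S we get H, C.
W is not reached, and no chain runs the other way from W to S.
So the given relations leave the order of S and W undetermined.

undetermined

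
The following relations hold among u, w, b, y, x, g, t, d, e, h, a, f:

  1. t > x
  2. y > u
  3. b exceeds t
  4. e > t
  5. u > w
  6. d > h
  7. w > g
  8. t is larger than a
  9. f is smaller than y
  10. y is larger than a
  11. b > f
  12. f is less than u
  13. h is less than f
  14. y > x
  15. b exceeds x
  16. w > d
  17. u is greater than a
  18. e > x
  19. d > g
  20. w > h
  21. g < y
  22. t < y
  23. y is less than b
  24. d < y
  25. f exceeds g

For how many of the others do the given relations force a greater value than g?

The elements the relations force above g are f, d, w, u, y, b — no chain reaches any other.
That is 6.

6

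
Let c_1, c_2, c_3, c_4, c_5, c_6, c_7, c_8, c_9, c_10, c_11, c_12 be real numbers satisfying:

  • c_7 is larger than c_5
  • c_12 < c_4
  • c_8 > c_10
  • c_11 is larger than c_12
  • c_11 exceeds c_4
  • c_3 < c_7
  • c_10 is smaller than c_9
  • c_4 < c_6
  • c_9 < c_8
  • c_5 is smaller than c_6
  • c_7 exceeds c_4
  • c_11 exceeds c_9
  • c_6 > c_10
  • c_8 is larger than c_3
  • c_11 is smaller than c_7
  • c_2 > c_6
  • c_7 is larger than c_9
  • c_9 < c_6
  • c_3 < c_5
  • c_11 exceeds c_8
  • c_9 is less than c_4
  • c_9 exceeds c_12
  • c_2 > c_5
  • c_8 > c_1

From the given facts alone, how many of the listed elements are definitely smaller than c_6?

The elements the relations force below c_6 are c_12, c_10, c_9, c_3, c_4, c_5 — no chain reaches any other.
That is 6.

6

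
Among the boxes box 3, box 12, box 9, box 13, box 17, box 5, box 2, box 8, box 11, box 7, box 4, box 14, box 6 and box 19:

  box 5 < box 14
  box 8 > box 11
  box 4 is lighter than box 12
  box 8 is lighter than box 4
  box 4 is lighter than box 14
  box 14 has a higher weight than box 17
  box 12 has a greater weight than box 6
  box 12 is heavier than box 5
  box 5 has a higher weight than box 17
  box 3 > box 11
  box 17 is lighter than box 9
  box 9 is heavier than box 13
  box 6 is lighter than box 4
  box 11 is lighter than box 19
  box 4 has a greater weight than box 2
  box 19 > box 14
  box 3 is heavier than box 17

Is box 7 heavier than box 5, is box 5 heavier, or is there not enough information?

undetermined

Following every chain through box 7: nothing is chained to box 7.
box 5 is not reached, and no chain runs the other way from box 5 to box 7.
So the given relations leave the order of box 7 and box 5 undetermined.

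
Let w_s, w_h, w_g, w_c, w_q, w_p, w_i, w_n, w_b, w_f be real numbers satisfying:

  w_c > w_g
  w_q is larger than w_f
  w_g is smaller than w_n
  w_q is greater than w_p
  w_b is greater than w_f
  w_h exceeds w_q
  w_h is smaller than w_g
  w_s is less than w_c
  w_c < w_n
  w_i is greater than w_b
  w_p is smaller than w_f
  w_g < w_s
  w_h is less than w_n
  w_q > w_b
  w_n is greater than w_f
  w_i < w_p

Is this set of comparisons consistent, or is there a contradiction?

inconsistent

Chaining the given relations yields w_i < w_p < w_f < w_b, so w_i < w_b. But one relation states w_b < w_i. These cannot both hold.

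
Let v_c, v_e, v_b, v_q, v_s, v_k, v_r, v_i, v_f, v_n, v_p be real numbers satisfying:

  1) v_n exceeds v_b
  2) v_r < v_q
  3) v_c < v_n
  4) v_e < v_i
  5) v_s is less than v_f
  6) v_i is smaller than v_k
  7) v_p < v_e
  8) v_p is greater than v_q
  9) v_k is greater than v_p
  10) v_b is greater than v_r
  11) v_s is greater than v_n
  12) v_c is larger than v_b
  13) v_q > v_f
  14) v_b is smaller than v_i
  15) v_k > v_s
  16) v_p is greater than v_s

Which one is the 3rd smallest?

v_c

The consecutive relations fix a unique order: v_r < v_b < v_c < v_n < v_s < v_f < v_q < v_p < v_e < v_i < v_k.
Counting 3 from the smallest end gives v_c.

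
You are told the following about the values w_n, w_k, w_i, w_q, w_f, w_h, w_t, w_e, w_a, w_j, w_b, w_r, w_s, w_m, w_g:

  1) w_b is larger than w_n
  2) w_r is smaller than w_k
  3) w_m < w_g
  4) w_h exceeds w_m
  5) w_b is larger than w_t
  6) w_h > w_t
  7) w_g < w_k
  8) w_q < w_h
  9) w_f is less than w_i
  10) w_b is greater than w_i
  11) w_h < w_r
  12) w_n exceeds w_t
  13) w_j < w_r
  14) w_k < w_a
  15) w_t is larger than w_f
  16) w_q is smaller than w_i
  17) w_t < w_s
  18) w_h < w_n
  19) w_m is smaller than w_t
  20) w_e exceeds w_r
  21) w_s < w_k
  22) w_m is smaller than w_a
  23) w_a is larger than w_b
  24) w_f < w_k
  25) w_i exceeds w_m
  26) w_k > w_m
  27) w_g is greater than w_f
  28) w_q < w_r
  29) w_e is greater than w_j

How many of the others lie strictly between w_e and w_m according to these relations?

3

The relations place w_m below w_e. An element lies strictly between them when it is forced above w_m and also forced below w_e.
Above w_m: {w_t, w_h, w_n, w_g, w_s, w_r, w_k, w_i, w_b, w_a}. Below w_e: {w_f, w_q, w_t, w_h, w_j, w_r}.
Intersection: {w_t, w_h, w_r} — 3.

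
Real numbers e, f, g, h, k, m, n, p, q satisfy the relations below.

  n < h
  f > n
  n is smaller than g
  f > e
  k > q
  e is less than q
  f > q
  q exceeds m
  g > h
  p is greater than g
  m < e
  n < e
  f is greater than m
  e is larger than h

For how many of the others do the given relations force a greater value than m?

Directly above m: e, q, f.
One step further: k (4 so far).
Nothing else is reachable above m; 4 in all.

4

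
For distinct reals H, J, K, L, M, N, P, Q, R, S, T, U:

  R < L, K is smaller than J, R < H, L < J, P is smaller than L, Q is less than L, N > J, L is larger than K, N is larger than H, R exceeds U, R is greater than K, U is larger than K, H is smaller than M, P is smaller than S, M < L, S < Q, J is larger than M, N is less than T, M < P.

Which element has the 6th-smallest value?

P

Chaining the given pairs: K < U < R < H < M < P < S < Q < L < J < N < T.
Counting 6 from the smallest end gives P.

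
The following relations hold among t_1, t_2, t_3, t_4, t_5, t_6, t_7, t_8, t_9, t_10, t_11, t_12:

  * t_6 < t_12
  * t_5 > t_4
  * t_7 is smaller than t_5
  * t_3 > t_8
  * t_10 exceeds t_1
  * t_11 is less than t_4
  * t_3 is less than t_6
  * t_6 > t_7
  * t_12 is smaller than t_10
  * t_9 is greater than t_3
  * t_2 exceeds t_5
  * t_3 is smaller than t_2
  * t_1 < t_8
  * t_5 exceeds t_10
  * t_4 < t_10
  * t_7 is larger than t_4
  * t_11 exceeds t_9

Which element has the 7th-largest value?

t_4

The consecutive relations fix a unique order: t_1 < t_8 < t_3 < t_9 < t_11 < t_4 < t_7 < t_6 < t_12 < t_10 < t_5 < t_2.
The 7th largest is t_4.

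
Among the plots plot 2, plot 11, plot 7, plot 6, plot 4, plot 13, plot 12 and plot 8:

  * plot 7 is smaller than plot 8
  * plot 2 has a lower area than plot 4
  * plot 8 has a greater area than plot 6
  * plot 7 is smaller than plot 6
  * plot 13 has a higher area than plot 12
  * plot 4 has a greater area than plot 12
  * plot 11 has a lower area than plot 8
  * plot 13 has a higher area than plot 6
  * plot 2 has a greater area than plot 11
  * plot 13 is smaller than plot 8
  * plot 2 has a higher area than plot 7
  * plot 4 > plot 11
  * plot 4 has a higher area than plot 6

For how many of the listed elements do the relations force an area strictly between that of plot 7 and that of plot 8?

2

The relations place plot 7 below plot 8. An element lies strictly between them when it is forced above plot 7 and also forced below plot 8.
Above plot 7: {plot 6, plot 2, plot 4, plot 13}. Below plot 8: {plot 12, plot 6, plot 11, plot 13}.
Intersection: {plot 6, plot 13} — 2.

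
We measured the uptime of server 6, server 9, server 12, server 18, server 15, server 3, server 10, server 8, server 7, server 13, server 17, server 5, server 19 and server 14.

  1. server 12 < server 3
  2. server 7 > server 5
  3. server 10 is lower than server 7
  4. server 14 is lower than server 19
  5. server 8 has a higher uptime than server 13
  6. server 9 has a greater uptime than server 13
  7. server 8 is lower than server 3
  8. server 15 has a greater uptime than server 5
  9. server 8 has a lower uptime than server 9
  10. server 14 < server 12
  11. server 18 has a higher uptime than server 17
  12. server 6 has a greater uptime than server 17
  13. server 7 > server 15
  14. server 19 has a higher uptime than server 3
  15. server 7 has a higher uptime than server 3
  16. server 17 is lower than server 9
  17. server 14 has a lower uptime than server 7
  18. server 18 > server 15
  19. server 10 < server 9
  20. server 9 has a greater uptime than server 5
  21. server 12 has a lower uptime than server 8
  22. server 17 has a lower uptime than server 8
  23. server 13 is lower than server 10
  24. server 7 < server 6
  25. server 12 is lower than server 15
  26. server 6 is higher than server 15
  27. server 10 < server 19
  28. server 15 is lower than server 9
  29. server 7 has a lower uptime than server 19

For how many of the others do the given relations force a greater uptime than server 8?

Directly above server 8: server 3, server 9.
One step further: server 7, server 19 (4 so far).
One step further: server 6 (5 so far).
Nothing else is reachable above server 8; 5 in all.

5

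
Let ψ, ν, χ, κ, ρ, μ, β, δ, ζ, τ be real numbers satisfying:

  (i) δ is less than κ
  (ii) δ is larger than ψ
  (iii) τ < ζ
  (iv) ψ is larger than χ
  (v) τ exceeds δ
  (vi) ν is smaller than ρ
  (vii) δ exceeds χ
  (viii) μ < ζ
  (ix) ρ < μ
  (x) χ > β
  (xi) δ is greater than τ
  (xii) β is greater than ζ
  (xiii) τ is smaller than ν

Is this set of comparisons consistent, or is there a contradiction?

Chaining the given relations yields τ < ν < ρ < μ < ζ < β < χ < ψ < δ, so τ < δ. But one relation states δ < τ. These cannot both hold.

inconsistent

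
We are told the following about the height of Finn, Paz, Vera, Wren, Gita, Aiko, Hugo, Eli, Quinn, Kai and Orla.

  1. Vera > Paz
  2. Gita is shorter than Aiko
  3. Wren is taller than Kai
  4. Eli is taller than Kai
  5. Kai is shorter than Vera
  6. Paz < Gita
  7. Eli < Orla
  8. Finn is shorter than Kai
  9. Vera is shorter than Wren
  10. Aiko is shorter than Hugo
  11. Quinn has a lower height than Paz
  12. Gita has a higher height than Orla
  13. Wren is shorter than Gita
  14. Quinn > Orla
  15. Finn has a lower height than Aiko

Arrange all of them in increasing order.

Finn < Kai < Eli < Orla < Quinn < Paz < Vera < Wren < Gita < Aiko < Hugo

Each adjacent pair is fixed by a given relation: Finn < Kai; Kai < Eli; Eli < Orla; Orla < Quinn; Quinn < Paz; Paz < Vera; Vera < Wren; Wren < Gita; Gita < Aiko; Aiko < Hugo. Chaining them end to end gives the full order.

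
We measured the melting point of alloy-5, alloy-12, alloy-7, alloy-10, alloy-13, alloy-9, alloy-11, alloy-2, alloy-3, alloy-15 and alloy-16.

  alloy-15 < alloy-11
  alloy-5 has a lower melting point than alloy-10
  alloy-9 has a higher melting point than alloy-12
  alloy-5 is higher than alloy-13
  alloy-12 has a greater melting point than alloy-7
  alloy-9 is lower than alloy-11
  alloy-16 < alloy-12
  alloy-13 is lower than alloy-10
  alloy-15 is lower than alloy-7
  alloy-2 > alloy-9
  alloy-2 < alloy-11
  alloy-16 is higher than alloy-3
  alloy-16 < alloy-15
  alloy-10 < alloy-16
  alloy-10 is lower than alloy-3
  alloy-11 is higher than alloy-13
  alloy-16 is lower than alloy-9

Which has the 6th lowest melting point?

alloy-15

The consecutive relations fix a unique order: alloy-13 < alloy-5 < alloy-10 < alloy-3 < alloy-16 < alloy-15 < alloy-7 < alloy-12 < alloy-9 < alloy-2 < alloy-11.
Counting 6 from the smallest end gives alloy-15.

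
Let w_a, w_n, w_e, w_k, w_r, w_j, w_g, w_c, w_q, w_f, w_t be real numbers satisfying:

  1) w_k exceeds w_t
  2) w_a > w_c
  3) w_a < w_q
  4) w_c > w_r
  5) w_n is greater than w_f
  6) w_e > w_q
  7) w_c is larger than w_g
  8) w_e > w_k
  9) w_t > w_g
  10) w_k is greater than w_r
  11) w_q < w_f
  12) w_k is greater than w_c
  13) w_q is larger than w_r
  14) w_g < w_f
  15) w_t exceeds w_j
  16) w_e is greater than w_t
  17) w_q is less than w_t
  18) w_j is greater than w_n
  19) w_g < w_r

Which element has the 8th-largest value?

Chaining the given pairs: w_g < w_r < w_c < w_a < w_q < w_f < w_n < w_j < w_t < w_k < w_e.
Counting 8 from the largest end gives w_a.

w_a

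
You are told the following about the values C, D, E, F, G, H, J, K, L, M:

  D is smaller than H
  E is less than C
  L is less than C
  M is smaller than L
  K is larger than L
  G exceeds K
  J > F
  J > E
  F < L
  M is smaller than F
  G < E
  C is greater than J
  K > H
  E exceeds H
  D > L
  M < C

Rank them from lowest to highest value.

M < F < L < D < H < K < G < E < J < C

Each adjacent pair is fixed by a given relation: M < F; F < L; L < D; D < H; H < K; K < G; G < E; E < J; J < C. Chaining them end to end gives the full order.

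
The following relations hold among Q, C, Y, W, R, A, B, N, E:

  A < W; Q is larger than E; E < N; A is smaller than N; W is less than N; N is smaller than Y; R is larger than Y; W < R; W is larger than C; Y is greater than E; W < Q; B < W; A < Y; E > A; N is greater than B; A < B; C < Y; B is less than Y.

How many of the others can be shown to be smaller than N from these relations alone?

5

From N the given relations immediately reach A, B, E, W.
From those, C — 5 in total.
No other element is forced below N by the given relations, so the count is 5.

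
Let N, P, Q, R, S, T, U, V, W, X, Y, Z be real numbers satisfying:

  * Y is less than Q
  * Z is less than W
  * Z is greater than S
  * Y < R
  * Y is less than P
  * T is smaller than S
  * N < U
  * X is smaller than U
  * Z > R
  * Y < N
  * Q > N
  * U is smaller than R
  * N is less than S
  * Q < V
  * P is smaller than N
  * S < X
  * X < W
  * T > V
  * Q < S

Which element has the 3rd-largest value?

Piecing the relations together gives one ordering: Y < P < N < Q < V < T < S < X < U < R < Z < W.
Counting 3 from the largest end gives R.

R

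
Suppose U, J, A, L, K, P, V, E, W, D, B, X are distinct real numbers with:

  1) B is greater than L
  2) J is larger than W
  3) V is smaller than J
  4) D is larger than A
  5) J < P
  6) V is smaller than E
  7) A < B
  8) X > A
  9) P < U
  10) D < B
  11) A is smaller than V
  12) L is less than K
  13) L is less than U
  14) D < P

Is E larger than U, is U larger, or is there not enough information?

Following every chain through E: below E we get A, V.
U is not reached, and no chain runs the other way from U to E.
So the given relations leave the order of E and U undetermined.

undetermined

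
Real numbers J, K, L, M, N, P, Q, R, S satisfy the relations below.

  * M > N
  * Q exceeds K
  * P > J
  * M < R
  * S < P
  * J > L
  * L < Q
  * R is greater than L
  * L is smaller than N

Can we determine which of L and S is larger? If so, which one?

Following every chain through L: above L we get J, N, M, Q, P, R.
S is not reached, and no chain runs the other way from S to L.
So the given relations leave the order of L and S undetermined.

undetermined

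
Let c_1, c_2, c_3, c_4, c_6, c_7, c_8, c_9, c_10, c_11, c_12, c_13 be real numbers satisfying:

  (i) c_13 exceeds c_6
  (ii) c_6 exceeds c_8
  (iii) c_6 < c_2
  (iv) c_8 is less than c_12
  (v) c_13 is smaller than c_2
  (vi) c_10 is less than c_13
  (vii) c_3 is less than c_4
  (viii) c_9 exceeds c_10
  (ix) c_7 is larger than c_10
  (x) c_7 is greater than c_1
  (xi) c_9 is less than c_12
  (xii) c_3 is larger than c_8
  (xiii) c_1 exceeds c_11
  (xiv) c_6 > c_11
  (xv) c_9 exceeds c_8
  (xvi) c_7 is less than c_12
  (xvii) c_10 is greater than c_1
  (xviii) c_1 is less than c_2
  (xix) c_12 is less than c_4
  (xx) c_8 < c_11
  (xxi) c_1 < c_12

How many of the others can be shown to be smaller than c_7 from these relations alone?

4

From c_7 the given relations immediately reach c_1, c_10.
From those, c_11 — 3 in total.
From those, c_8 — 4 in total.
Nothing else is reachable below c_7; 4 in all.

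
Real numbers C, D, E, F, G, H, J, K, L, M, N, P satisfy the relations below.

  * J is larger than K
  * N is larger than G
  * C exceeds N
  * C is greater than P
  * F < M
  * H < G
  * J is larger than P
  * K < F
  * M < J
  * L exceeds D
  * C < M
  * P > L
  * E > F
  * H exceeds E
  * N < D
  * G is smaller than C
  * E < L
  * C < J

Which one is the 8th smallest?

Piecing the relations together gives one ordering: K < F < E < H < G < N < D < L < P < C < M < J.
The 8th smallest is L.

L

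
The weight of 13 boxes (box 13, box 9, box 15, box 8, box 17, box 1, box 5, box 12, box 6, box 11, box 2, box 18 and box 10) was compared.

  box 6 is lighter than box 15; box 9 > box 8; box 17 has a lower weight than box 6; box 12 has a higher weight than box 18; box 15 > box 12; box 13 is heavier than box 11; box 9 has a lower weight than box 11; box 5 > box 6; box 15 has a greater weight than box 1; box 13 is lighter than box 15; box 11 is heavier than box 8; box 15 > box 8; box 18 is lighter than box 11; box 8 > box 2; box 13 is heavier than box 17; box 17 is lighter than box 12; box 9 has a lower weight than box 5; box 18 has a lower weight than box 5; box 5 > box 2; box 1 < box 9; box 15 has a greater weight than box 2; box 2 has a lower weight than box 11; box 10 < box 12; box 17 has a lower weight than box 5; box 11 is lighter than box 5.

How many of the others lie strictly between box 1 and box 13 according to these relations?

2

Chaining upward from box 1 reaches: box 9, box 11, box 5, box 15.
Chaining downward from box 13 reaches: box 2, box 17, box 8, box 9, box 18, box 11.
Strictly between box 1 and box 13 are those in both lists: box 9, box 11 — 2 elements.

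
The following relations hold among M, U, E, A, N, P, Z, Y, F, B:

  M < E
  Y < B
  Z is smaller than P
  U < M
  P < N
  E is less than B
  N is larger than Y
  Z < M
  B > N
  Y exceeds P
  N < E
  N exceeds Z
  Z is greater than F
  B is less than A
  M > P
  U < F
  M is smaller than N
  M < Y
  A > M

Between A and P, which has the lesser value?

P

Chaining the given relations: P < M < Y < N < E < B < A.
So P < A; P is the smaller of the two.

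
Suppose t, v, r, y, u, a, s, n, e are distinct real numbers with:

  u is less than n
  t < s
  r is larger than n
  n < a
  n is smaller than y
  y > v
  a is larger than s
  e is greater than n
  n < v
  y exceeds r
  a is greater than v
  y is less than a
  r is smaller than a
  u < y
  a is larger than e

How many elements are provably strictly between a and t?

The relations place t below a. An element lies strictly between them when it is forced above t and also forced below a.
Above t: {s}. Below a: {u, n, r, e, v, s, y}.
Intersection: {s} — 1.

1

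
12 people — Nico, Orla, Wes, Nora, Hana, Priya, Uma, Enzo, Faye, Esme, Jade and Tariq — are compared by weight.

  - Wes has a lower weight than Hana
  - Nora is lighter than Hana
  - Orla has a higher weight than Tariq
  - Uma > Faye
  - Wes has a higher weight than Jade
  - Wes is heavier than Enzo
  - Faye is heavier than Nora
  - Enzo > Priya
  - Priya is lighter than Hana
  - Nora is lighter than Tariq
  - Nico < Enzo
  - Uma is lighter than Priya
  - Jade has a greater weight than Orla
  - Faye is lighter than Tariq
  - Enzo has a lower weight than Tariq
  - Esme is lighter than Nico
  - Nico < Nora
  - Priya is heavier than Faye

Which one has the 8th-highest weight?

Chaining the given pairs: Esme < Nico < Nora < Faye < Uma < Priya < Enzo < Tariq < Orla < Jade < Wes < Hana.
The 8th largest is Uma.

Uma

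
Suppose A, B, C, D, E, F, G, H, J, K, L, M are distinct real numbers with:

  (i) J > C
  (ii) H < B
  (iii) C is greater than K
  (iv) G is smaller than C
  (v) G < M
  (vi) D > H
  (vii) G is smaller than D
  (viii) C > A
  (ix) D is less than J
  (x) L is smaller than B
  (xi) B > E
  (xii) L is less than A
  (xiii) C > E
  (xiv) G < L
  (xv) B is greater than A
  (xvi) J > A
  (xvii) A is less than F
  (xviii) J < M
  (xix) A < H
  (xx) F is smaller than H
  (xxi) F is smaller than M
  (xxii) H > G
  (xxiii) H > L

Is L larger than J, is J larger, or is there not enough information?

Link the given pairs in sequence: L < A; A < F; F < H; H < D; D < J.
Together: L < A < F < H < D < J.
So J is larger.

J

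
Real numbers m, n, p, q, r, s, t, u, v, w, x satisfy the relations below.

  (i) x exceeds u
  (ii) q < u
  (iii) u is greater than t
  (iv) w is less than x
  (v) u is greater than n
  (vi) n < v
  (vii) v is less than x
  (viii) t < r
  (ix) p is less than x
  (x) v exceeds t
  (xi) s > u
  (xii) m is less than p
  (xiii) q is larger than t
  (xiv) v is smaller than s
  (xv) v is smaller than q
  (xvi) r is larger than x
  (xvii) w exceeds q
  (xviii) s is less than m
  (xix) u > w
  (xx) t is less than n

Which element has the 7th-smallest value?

Piecing the relations together gives one ordering: t < n < v < q < w < u < s < m < p < x < r.
Counting 7 from the smallest end gives s.

s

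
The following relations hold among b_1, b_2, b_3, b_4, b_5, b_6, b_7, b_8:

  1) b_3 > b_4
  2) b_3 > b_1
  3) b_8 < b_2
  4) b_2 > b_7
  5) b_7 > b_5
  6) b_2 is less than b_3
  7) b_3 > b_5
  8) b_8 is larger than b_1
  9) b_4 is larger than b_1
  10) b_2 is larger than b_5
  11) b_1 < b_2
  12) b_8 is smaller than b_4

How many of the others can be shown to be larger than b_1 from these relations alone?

Directly above b_1: b_8, b_4, b_2, b_3.
No other element is forced above b_1 by the given relations, so the count is 4.

4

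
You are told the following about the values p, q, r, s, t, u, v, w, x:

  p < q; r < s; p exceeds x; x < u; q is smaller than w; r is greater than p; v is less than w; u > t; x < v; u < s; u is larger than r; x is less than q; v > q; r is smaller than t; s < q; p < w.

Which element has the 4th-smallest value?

t

Piecing the relations together gives one ordering: x < p < r < t < u < s < q < v < w.
The 4th smallest is t.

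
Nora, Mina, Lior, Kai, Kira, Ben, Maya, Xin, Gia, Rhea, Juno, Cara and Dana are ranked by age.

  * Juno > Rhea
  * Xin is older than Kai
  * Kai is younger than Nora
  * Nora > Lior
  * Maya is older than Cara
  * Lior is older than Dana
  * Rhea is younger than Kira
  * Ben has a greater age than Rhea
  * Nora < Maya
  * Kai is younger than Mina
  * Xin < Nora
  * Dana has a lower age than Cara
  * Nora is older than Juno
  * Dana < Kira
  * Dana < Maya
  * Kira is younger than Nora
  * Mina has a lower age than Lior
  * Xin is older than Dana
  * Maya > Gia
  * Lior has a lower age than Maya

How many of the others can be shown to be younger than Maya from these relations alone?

Directly below Maya: Gia, Dana, Lior, Nora, Cara.
One step further: Kai, Kira, Juno, Xin, Mina (10 so far).
One step further: Rhea (11 so far).
No other element is forced below Maya by the given relations, so the count is 11.

11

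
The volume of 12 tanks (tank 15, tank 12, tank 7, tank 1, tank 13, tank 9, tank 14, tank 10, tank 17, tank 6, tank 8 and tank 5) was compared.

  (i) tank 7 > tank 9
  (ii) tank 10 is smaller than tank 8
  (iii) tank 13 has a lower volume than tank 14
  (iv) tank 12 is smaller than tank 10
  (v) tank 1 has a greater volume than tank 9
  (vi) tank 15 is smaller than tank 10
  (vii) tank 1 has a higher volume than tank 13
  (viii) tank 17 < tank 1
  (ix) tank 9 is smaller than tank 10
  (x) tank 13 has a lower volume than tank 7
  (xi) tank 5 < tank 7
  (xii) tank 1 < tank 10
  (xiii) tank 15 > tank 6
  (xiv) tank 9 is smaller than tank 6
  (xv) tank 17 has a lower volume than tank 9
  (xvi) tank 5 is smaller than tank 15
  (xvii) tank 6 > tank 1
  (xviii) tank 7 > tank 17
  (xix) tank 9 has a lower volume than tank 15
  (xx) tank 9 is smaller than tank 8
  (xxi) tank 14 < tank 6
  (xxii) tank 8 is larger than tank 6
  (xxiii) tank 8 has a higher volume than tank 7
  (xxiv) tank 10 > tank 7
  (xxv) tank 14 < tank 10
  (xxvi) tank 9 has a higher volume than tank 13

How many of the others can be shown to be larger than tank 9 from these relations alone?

6

From tank 9 the given relations immediately reach tank 7, tank 1, tank 6, tank 15, tank 10, tank 8.
No other element is forced above tank 9 by the given relations, so the count is 6.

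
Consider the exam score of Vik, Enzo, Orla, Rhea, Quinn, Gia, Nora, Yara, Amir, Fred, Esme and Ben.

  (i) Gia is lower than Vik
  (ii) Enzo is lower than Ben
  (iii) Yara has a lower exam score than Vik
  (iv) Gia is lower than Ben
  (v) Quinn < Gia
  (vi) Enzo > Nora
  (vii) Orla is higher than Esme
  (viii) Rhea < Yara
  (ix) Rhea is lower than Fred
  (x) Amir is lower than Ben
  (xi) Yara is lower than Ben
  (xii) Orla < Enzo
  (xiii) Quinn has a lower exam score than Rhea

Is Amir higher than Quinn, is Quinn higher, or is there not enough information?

Following every chain through Quinn: above Quinn we get Rhea, Gia, Yara, Fred, Vik, Ben.
Amir is not reached, and no chain runs the other way from Amir to Quinn.
So the given relations leave the order of Quinn and Amir undetermined.

undetermined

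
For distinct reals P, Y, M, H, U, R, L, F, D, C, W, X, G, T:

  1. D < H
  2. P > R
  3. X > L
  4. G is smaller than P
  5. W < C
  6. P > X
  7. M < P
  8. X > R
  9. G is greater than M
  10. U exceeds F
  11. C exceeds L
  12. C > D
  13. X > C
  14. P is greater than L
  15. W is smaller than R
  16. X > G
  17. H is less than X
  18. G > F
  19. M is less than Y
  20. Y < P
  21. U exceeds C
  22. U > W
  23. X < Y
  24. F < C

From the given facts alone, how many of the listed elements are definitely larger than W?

The elements the relations force above W are R, C, U, X, Y, P — no chain reaches any other.
That is 6.

6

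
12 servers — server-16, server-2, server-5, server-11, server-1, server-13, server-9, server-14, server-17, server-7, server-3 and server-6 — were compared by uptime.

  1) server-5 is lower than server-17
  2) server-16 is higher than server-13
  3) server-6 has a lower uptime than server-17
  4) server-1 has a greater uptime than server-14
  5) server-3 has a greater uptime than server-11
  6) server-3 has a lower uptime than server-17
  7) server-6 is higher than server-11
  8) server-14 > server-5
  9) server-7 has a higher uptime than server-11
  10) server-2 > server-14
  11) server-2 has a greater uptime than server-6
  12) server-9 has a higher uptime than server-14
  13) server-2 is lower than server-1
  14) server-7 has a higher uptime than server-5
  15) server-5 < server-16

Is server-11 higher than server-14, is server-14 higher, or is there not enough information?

Following every chain through server-11: above server-11 we get server-7, server-3, server-6, server-2, server-17, server-1.
server-14 is not reached, and no chain runs the other way from server-14 to server-11.
So the given relations leave the order of server-11 and server-14 undetermined.

undetermined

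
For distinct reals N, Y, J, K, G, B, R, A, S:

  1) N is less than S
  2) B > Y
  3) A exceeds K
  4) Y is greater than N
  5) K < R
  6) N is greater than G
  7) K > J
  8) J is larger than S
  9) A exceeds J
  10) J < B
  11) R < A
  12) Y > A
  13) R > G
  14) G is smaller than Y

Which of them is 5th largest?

K

Chaining the given pairs: G < N < S < J < K < R < A < Y < B.
Counting 5 from the largest end gives K.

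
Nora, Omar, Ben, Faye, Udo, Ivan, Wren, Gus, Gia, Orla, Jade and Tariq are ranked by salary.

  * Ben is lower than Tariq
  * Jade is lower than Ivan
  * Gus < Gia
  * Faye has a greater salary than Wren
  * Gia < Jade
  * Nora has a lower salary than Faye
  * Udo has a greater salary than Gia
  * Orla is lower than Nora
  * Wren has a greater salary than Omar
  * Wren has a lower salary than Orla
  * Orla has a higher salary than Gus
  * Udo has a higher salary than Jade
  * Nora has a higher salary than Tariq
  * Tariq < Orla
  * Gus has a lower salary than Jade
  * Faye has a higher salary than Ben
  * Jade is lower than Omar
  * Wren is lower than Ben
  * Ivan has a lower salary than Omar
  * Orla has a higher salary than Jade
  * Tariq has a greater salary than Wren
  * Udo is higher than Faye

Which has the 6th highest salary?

Ben

Piecing the relations together gives one ordering: Gus < Gia < Jade < Ivan < Omar < Wren < Ben < Tariq < Orla < Nora < Faye < Udo.
The 6th largest is Ben.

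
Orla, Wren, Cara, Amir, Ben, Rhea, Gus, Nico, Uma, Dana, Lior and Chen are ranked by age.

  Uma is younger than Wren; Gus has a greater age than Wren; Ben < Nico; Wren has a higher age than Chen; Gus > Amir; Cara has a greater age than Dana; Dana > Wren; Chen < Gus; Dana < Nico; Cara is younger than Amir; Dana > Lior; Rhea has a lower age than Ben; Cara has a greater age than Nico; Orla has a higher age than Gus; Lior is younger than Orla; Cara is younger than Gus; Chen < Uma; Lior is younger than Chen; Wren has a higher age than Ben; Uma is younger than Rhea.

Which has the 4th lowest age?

Rhea

Chaining the given pairs: Lior < Chen < Uma < Rhea < Ben < Wren < Dana < Nico < Cara < Amir < Gus < Orla.
The 4th smallest is Rhea.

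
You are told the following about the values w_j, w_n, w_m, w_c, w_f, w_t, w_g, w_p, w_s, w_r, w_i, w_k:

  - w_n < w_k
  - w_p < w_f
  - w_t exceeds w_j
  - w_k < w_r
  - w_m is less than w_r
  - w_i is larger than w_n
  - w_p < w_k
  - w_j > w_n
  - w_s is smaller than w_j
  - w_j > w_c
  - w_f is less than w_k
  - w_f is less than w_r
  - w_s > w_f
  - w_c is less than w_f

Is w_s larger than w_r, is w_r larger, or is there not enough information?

Following every chain through w_s: above w_s we get w_j, w_t; below w_s we get w_p, w_c, w_f.
w_r is not reached, and no chain runs the other way from w_r to w_s.
So the given relations leave the order of w_s and w_r undetermined.

undetermined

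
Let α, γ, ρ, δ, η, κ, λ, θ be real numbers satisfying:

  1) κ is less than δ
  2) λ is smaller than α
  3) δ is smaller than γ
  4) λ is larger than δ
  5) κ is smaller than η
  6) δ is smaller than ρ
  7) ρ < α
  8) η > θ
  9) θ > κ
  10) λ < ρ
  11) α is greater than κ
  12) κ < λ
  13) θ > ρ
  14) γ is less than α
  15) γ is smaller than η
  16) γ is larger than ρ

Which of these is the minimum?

κ

Chaining upward from κ: directly above it, δ, λ, θ, α, η; then ρ, γ.
That covers every other element, and nothing is given below κ, so κ is the minimum.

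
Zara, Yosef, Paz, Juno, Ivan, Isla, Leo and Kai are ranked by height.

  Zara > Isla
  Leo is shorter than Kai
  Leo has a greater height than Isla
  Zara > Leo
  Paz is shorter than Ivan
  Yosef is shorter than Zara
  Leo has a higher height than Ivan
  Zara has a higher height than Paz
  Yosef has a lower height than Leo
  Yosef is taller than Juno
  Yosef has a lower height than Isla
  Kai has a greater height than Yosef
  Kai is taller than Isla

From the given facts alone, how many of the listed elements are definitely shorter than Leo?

Directly below Leo: Yosef, Ivan, Isla.
One step further: Paz, Juno (5 so far).
Nothing else is reachable below Leo; 5 in all.

5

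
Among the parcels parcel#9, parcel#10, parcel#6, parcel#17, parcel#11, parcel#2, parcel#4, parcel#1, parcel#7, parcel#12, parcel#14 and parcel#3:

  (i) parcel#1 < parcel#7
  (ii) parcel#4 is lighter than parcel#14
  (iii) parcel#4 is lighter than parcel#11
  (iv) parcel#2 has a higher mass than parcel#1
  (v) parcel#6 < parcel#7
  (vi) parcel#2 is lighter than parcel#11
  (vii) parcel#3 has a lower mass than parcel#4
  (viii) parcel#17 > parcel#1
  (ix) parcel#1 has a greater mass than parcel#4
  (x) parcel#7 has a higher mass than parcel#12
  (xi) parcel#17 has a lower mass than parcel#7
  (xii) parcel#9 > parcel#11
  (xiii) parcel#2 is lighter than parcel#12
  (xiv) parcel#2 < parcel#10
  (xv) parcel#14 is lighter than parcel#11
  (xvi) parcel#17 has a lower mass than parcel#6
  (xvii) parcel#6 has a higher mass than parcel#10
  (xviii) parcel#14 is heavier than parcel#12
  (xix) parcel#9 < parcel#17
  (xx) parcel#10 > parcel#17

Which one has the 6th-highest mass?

parcel#11

The consecutive relations fix a unique order: parcel#3 < parcel#4 < parcel#1 < parcel#2 < parcel#12 < parcel#14 < parcel#11 < parcel#9 < parcel#17 < parcel#10 < parcel#6 < parcel#7.
The 6th largest is parcel#11.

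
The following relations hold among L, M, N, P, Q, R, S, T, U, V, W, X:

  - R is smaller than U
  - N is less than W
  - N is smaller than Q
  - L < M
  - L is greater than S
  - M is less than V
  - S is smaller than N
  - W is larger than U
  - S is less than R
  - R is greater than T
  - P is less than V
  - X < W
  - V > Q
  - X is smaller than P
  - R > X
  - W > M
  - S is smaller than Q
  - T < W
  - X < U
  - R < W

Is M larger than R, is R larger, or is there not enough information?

undetermined

Following every chain through R: above R we get U, W; below R we get S, T, X.
M is not reached, and no chain runs the other way from M to R.
So the given relations leave the order of R and M undetermined.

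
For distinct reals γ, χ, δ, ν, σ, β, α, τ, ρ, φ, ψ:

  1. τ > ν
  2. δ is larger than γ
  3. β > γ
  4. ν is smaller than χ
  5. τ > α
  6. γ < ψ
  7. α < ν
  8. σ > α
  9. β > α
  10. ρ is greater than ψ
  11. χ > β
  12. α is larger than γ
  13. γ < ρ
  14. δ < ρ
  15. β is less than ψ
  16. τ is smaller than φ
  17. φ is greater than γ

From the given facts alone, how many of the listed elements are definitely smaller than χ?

Directly below χ: ν, β.
One step further: γ, α (4 so far).
No other element is forced below χ by the given relations, so the count is 4.

4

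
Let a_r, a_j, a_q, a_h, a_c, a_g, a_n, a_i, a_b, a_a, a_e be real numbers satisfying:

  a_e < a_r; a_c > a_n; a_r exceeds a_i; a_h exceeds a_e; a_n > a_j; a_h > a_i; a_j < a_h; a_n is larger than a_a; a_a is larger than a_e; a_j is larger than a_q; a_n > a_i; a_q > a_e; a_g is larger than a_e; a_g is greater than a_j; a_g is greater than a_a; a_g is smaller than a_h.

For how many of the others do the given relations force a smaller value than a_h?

6

Directly below a_h: a_e, a_i, a_j, a_g.
One step further: a_q, a_a (6 so far).
No other element is forced below a_h by the given relations, so the count is 6.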